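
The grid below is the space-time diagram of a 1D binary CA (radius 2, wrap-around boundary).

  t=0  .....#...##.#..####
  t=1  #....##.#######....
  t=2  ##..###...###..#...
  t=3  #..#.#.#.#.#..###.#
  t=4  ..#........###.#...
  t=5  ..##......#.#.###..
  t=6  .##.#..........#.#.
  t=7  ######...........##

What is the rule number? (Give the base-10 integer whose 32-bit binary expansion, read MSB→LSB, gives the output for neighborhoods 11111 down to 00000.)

  [31] ##### => #  t=1,i=10
  [30] ####. => .  t=0,i=17
  [29] ###.# => .  t=3,i=16
  [28] ###.. => .  t=0,i=18
  [27] ##.## => .  t=1,i=7
  [26] ##.#. => #  t=0,i=11
  [25] ##..# => .  t=2,i=2
  [24] ##... => #  t=0,i=0
  [23] #.### => .  t=1,i=8
  [22] #.##. => .  t=3,i=18
  [21] #.#.# => .  t=3,i=5
  [20] #.#.. => #  t=0,i=12
  [19] #..## => #  t=0,i=14
  [18] #..#. => #  t=2,i=14
  [17] #...# => .  t=0,i=7
  [16] #.... => .  t=0,i=1
  [15] .#### => .  t=0,i=16
  [14] .###. => #  t=2,i=5
  [13] .##.# => #  t=0,i=10
  [12] .##.. => .  t=2,i=1
  [11] .#.## => .  t=5,i=13
  [10] .#.#. => .  t=3,i=4
  [9] .#..# => #  t=0,i=13
  [8] .#... => #  t=0,i=6
  [7] ..### => .  t=0,i=15
  [6] ..##. => #  t=0,i=9
  [5] ..#.# => .  t=3,i=3
  [4] ..#.. => #  t=0,i=5
  [3] ...## => #  t=0,i=8
  [2] ...#. => .  t=0,i=4
  [1] ....# => .  t=0,i=3
  [0] ..... => .  t=0,i=2
  bits 10000101000111000110001101011000 = 2233230168

2233230168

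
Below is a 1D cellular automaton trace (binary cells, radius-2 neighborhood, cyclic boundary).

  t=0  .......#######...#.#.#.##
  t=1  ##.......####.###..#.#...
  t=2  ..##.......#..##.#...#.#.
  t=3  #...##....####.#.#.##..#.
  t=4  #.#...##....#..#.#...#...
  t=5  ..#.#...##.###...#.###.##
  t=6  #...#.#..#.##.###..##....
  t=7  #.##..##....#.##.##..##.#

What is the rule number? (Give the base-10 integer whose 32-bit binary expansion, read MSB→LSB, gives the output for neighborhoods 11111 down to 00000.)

  [31] ##### => #  t=0,i=9
  [30] ####. => #  t=0,i=12
  [29] ###.# => .  t=1,i=12
  [28] ###.. => .  t=0,i=13
  [27] ##.## => .  t=1,i=13
  [26] ##.#. => .  t=2,i=16
  [25] ##..# => #  t=1,i=17
  [24] ##... => #  t=0,i=0
  [23] #.### => #  t=1,i=14
  [22] #.##. => .  t=0,i=23
  [21] #.#.# => #  t=0,i=19
  [20] #.#.. => #  t=1,i=21
  [19] #..## => #  t=2,i=13
  [18] #..#. => .  t=1,i=18
  [17] #...# => #  t=0,i=15
  [16] #.... => #  t=0,i=1
  [15] .#### => .  t=0,i=8
  [14] .###. => #  t=1,i=15
  [13] .##.# => #  t=2,i=15
  [12] .##.. => .  t=0,i=24
  [11] .#.## => .  t=0,i=22
  [10] .#.#. => .  t=0,i=18
  [9] .#..# => #  t=2,i=12
  [8] .#... => .  t=1,i=22
  [7] ..### => .  t=0,i=7
  [6] ..##. => .  t=1,i=0
  [5] ..#.# => .  t=0,i=17
  [4] ..#.. => #  t=2,i=11
  [3] ...## => .  t=0,i=6
  [2] ...#. => #  t=0,i=16
  [1] ....# => .  t=0,i=5
  [0] ..... => .  t=0,i=2
  bits 11000011101110110110001000010100 = 3283837460

3283837460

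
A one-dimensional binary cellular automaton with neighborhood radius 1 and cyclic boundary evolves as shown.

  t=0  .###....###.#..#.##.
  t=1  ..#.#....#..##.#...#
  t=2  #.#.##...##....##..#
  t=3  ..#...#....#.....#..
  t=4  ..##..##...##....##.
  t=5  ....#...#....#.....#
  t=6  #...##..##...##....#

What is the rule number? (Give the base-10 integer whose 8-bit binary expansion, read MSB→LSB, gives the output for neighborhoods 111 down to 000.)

  [7] ### => #  t=0,i=2
  [6] ##. => .  t=0,i=3
  [5] #.# => .  t=0,i=11
  [4] #.. => #  t=0,i=4
  [3] .## => .  t=0,i=1
  [2] .#. => #  t=0,i=12
  [1] ..# => .  t=0,i=0
  [0] ... => .  t=0,i=5
  bits 10010100 = 148

148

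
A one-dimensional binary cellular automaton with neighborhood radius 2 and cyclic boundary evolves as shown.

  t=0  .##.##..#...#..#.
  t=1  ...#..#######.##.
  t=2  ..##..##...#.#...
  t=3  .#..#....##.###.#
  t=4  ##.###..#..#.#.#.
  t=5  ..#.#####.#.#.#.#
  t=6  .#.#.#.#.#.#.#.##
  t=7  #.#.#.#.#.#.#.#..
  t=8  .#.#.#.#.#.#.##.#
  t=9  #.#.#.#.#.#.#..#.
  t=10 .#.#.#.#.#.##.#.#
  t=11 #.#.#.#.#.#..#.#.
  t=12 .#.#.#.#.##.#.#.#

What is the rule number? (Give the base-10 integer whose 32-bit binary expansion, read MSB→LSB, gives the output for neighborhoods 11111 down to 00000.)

  ##### -> .   bit 31 = 0  t=1,i=8
  ####. -> #   bit 30 = 1  t=1,i=11
  ###.# -> .   bit 29 = 0  t=1,i=12
  ###.. -> #   bit 28 = 1  t=4,i=5
  ##.## -> #   bit 27 = 1  t=0,i=3
  ##.#. -> #   bit 26 = 1  t=3,i=15
  ##..# -> #   bit 25 = 1  t=0,i=6
  ##... -> .   bit 24 = 0  t=1,i=16
  #.### -> .   bit 23 = 0  t=3,i=12
  #.##. -> .   bit 22 = 0  t=0,i=4
  #.#.# -> .   bit 21 = 0  t=3,i=16
  #.#.. -> #   bit 20 = 1  t=2,i=13
  #..## -> .   bit 19 = 0  t=0,i=0
  #..#. -> #   bit 18 = 1  t=0,i=7
  #...# -> #   bit 17 = 1  t=0,i=10
  #.... -> .   bit 16 = 0  t=1,i=0
  .#### -> #   bit 15 = 1  t=1,i=7
  .###. -> #   bit 14 = 1  t=3,i=13
  .##.# -> .   bit 13 = 0  t=0,i=2
  .##.. -> .   bit 12 = 0  t=0,i=5
  .#.## -> #   bit 11 = 1  t=4,i=16
  .#.#. -> #   bit 10 = 1  t=2,i=12
  .#..# -> .   bit 9 = 0  t=0,i=13
  .#... -> #   bit 8 = 1  t=0,i=9
  ..### -> #   bit 7 = 1  t=1,i=6
  ..##. -> .   bit 6 = 0  t=0,i=1
  ..#.# -> .   bit 5 = 0  t=2,i=11
  ..#.. -> #   bit 4 = 1  t=0,i=8
  ...## -> #   bit 3 = 1  t=2,i=1
  ...#. -> #   bit 2 = 1  t=0,i=11
  ....# -> .   bit 1 = 0  t=1,i=1
  ..... -> #   bit 0 = 1  t=2,i=16
  bits 01011110000101101100110110011101 = 1578552733

1578552733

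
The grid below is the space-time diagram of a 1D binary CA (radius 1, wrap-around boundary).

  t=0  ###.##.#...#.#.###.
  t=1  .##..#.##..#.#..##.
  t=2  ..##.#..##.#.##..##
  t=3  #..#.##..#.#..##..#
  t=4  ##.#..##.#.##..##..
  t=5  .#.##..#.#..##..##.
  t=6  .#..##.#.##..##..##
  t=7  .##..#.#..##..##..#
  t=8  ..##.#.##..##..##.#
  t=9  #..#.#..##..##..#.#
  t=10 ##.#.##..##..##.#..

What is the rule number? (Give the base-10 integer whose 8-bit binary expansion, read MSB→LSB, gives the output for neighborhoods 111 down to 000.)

  ###|#  b7=1 t=0,i=1
  ##.|#  b6=1 t=0,i=2
  #.#|.  b5=0 t=0,i=3
  #..|#  b4=1 t=0,i=8
  .##|.  b3=0 t=0,i=0
  .#.|#  b2=1 t=0,i=7
  ..#|.  b1=0 t=0,i=10
  ...|.  b0=0 t=0,i=9
  bits 11010100 = 212

212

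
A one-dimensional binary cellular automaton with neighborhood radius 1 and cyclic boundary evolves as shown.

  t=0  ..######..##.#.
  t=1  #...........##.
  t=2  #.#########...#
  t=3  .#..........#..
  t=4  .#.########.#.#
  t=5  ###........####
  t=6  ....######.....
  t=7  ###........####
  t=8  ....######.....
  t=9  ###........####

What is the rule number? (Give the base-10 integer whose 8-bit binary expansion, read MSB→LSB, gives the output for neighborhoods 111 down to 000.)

  nb ###: next=.  (t=0,i=3, bit7=0)
  nb ##.: next=.  (t=0,i=7, bit6=0)
  nb #.#: next=#  (t=0,i=12, bit5=1)
  nb #..: next=.  (t=0,i=8, bit4=0)
  nb .##: next=.  (t=0,i=2, bit3=0)
  nb .#.: next=#  (t=0,i=13, bit2=1)
  nb ..#: next=.  (t=0,i=1, bit1=0)
  nb ...: next=#  (t=0,i=0, bit0=1)
  bits 00100101 = 37

37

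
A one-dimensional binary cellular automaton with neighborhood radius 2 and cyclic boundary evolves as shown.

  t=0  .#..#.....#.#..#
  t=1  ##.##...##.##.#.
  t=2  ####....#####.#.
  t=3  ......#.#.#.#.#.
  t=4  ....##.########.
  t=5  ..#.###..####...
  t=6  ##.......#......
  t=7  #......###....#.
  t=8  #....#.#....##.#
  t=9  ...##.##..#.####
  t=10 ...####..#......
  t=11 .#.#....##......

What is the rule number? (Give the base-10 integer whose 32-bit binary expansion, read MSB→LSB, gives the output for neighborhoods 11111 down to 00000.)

  [31] ##### => #  t=2,i=10
  [30] ####. => .  t=2,i=2
  [29] ###.# => #  t=2,i=12
  [28] ###.. => .  t=2,i=3
  [27] ##.## => #  t=1,i=2
  [26] ##.#. => .  t=1,i=13
  [25] ##..# => .  t=5,i=7
  [24] ##... => .  t=1,i=5
  [23] #.### => .  t=2,i=0
  [22] #.##. => #  t=1,i=0
  [21] #.#.# => #  t=1,i=14
  [20] #.#.. => #  t=0,i=1
  [19] #..## => .  t=5,i=8
  [18] #..#. => #  t=0,i=3
  [17] #...# => .  t=1,i=6
  [16] #.... => .  t=0,i=6
  [15] .#### => .  t=2,i=1
  [14] .###. => .  t=5,i=5
  [13] .##.# => #  t=1,i=1
  [12] .##.. => .  t=1,i=4
  [11] .#.## => .  t=1,i=15
  [10] .#.#. => #  t=0,i=0
  [9] .#..# => .  t=0,i=2
  [8] .#... => .  t=0,i=5
  [7] ..### => #  t=2,i=8
  [6] ..##. => #  t=1,i=8
  [5] ..#.# => .  t=0,i=10
  [4] ..#.. => #  t=0,i=4
  [3] ...## => .  t=1,i=7
  [2] ...#. => #  t=0,i=9
  [1] ....# => #  t=0,i=8
  [0] ..... => .  t=0,i=7
  bits 10101000011101000010010011010110 = 2826183894

2826183894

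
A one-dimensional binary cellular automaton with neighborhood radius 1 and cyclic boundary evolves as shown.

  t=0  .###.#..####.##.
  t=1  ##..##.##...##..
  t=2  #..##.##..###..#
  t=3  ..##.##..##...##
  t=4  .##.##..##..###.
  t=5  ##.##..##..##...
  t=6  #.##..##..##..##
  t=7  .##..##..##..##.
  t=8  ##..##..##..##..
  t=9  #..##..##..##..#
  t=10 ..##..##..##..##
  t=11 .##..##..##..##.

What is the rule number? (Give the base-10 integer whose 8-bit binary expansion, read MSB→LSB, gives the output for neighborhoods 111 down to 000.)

47

  ###|.  b7=0 t=0,i=2
  ##.|.  b6=0 t=0,i=3
  #.#|#  b5=1 t=0,i=4
  #..|.  b4=0 t=0,i=6
  .##|#  b3=1 t=0,i=1
  .#.|#  b2=1 t=0,i=5
  ..#|#  b1=1 t=0,i=0
  ...|#  b0=1 t=1,i=10
  bits 00101111 = 47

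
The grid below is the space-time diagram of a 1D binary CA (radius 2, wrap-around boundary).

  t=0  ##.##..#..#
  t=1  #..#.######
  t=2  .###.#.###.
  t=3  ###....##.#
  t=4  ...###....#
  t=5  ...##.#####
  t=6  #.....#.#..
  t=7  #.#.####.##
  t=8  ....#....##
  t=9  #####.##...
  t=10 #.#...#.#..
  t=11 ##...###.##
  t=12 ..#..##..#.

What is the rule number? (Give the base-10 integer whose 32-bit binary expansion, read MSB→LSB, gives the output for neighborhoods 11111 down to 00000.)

  nb #####: next=#  (t=1,i=7, bit31=1)
  nb ####.: next=.  (t=1,i=10, bit30=0)
  nb ###.#: next=.  (t=0,i=1, bit29=0)
  nb ###..: next=.  (t=1,i=0, bit28=0)
  nb ##.##: next=.  (t=0,i=2, bit27=0)
  nb ##.#.: next=.  (t=2,i=4, bit26=0)
  nb ##..#: next=#  (t=0,i=5, bit25=1)
  nb ##...: next=#  (t=3,i=3, bit24=1)
  nb #.###: next=#  (t=1,i=5, bit23=1)
  nb #.##.: next=#  (t=0,i=3, bit22=1)
  nb #.#.#: next=.  (t=2,i=5, bit21=0)
  nb #.#..: next=.  (t=6,i=8, bit20=0)
  nb #..##: next=#  (t=0,i=9, bit19=1)
  nb #..#.: next=#  (t=0,i=6, bit18=1)
  nb #...#: next=.  (t=4,i=1, bit17=0)
  nb #....: next=#  (t=3,i=4, bit16=1)
  nb .####: next=.  (t=1,i=6, bit15=0)
  nb .###.: next=#  (t=0,i=0, bit14=1)
  nb .##.#: next=.  (t=3,i=8, bit13=0)
  nb .##..: next=.  (t=0,i=4, bit12=0)
  nb .#.##: next=.  (t=1,i=4, bit11=0)
  nb .#.#.: next=#  (t=6,i=7, bit10=1)
  nb .#..#: next=#  (t=0,i=8, bit9=1)
  nb .#...: next=.  (t=4,i=0, bit8=0)
  nb ..###: next=#  (t=0,i=10, bit7=1)
  nb ..##.: next=.  (t=3,i=7, bit6=0)
  nb ..#.#: next=#  (t=1,i=3, bit5=1)
  nb ..#..: next=#  (t=0,i=7, bit4=1)
  nb ...##: next=.  (t=3,i=6, bit3=0)
  nb ...#.: next=#  (t=4,i=9, bit2=1)
  nb ....#: next=#  (t=3,i=5, bit1=1)
  nb .....: next=.  (t=6,i=3, bit0=0)
  bits 10000011110011010100011010110110 = 2211268278

2211268278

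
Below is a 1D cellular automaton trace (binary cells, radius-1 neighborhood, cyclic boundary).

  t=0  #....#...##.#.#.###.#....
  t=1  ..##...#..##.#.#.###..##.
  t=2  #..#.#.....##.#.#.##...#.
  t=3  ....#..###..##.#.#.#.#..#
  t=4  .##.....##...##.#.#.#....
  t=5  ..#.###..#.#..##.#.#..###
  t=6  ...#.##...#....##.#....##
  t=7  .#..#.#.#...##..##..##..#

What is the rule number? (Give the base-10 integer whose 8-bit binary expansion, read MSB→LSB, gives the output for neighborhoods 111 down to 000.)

225

  ### -> #   bit 7 = 1  t=0,i=17
  ##. -> #   bit 6 = 1  t=0,i=10
  #.# -> #   bit 5 = 1  t=0,i=11
  #.. -> .   bit 4 = 0  t=0,i=1
  .## -> .   bit 3 = 0  t=0,i=9
  .#. -> .   bit 2 = 0  t=0,i=0
  ..# -> .   bit 1 = 0  t=0,i=4
  ... -> #   bit 0 = 1  t=0,i=2
  bits 11100001 = 225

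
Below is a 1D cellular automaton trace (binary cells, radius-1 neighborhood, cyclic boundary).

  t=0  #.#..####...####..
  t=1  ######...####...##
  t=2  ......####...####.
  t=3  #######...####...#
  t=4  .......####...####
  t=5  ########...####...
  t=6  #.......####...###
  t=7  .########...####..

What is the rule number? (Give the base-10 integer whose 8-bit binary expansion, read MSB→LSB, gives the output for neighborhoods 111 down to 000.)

  nb ###: next=.  (t=0,i=6, bit7=0)
  nb ##.: next=.  (t=0,i=8, bit6=0)
  nb #.#: next=#  (t=0,i=1, bit5=1)
  nb #..: next=#  (t=0,i=3, bit4=1)
  nb .##: next=#  (t=0,i=5, bit3=1)
  nb .#.: next=#  (t=0,i=0, bit2=1)
  nb ..#: next=#  (t=0,i=4, bit1=1)
  nb ...: next=#  (t=0,i=10, bit0=1)
  bits 00111111 = 63

63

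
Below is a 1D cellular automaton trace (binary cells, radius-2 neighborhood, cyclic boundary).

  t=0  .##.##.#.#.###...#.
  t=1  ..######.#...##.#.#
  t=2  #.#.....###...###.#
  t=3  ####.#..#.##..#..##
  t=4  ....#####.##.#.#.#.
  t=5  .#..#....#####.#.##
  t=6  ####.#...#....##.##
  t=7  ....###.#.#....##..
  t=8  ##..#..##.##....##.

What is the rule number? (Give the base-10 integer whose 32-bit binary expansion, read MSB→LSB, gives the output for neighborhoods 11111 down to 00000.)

494154661

  #####|.  b31=0 t=1,i=4
  ####.|.  b30=0 t=1,i=6
  ###.#|.  b29=0 t=1,i=7
  ###..|#  b28=1 t=0,i=13
  ##.##|#  b27=1 t=0,i=3
  ##.#.|#  b26=1 t=0,i=6
  ##..#|.  b25=0 t=3,i=12
  ##...|#  b24=1 t=0,i=14
  #.###|.  b23=0 t=0,i=11
  #.##.|#  b22=1 t=0,i=4
  #.#.#|#  b21=1 t=0,i=7
  #.#..|#  b20=1 t=1,i=9
  #..##|.  b19=0 t=0,i=0
  #..#.|#  b18=1 t=3,i=7
  #...#|.  b17=0 t=0,i=15
  #....|.  b16=0 t=2,i=4
  .####|.  b15=0 t=1,i=3
  .###.|.  b14=0 t=0,i=12
  .##.#|#  b13=1 t=0,i=2
  .##..|#  b12=1 t=3,i=11
  .#.##|.  b11=0 t=0,i=10
  .#.#.|.  b10=0 t=0,i=8
  .#..#|#  b9=1 t=0,i=18
  .#...|#  b8=1 t=1,i=10
  ..###|#  b7=1 t=1,i=2
  ..##.|.  b6=0 t=0,i=1
  ..#.#|#  b5=1 t=3,i=8
  ..#..|.  b4=0 t=0,i=17
  ...##|.  b3=0 t=1,i=12
  ...#.|#  b2=1 t=0,i=16
  ....#|.  b1=0 t=2,i=6
  .....|#  b0=1 t=2,i=5
  bits 00011101011101000011001110100101 = 494154661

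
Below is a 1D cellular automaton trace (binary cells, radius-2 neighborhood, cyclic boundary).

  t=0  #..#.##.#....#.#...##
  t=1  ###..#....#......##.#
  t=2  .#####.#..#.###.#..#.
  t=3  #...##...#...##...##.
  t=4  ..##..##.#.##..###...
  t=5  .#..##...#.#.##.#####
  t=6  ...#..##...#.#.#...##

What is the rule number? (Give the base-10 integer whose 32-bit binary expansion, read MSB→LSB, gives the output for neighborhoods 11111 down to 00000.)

  ##### -> .   bit 31 = 0  t=2,i=3
  ####. -> #   bit 30 = 1  t=1,i=1
  ###.# -> #   bit 29 = 1  t=2,i=5
  ###.. -> #   bit 28 = 1  t=0,i=0
  ##.## -> #   bit 27 = 1  t=1,i=19
  ##.#. -> .   bit 26 = 0  t=0,i=7
  ##..# -> #   bit 25 = 1  t=0,i=1
  ##... -> #   bit 24 = 1  t=3,i=6
  #.### -> .   bit 23 = 0  t=1,i=20
  #.##. -> #   bit 22 = 1  t=0,i=5
  #.#.# -> #   bit 21 = 1  t=4,i=9
  #.#.. -> .   bit 20 = 0  t=0,i=8
  #..## -> #   bit 19 = 1  t=2,i=0
  #..#. -> #   bit 18 = 1  t=0,i=2
  #...# -> #   bit 17 = 1  t=0,i=17
  #.... -> #   bit 16 = 1  t=0,i=10
  .#### -> .   bit 15 = 0  t=1,i=0
  .###. -> #   bit 14 = 1  t=0,i=20
  .##.# -> .   bit 13 = 0  t=0,i=6
  .##.. -> .   bit 12 = 0  t=3,i=5
  .#.## -> .   bit 11 = 0  t=0,i=4
  .#.#. -> .   bit 10 = 0  t=0,i=14
  .#..# -> .   bit 9 = 0  t=2,i=8
  .#... -> .   bit 8 = 0  t=0,i=9
  ..### -> .   bit 7 = 0  t=0,i=19
  ..##. -> .   bit 6 = 0  t=1,i=17
  ..#.# -> .   bit 5 = 0  t=0,i=3
  ..#.. -> #   bit 4 = 1  t=1,i=5
  ...## -> #   bit 3 = 1  t=0,i=18
  ...#. -> .   bit 2 = 0  t=0,i=12
  ....# -> .   bit 1 = 0  t=0,i=11
  ..... -> #   bit 0 = 1  t=1,i=13
  bits 01111011011011110100000000011001 = 2070888473

2070888473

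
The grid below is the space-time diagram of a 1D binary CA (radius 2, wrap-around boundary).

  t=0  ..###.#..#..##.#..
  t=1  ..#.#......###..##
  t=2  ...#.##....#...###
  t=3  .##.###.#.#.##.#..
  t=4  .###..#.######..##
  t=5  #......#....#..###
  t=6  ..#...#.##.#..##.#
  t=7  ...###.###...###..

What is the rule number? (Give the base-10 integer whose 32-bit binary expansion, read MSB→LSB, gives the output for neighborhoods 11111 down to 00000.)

1751858628

  [31] ##### => .  t=4,i=10
  [30] ####. => #  t=4,i=12
  [29] ###.# => #  t=0,i=4
  [28] ###.. => .  t=1,i=13
  [27] ##.## => #  t=3,i=3
  [26] ##.#. => .  t=0,i=5
  [25] ##..# => .  t=1,i=0
  [24] ##... => .  t=2,i=0
  [23] #.### => .  t=3,i=4
  [22] #.##. => #  t=2,i=5
  [21] #.#.# => #  t=3,i=8
  [20] #.#.. => .  t=0,i=6
  [19] #..## => #  t=0,i=11
  [18] #..#. => .  t=0,i=8
  [17] #...# => #  t=2,i=1
  [16] #.... => #  t=0,i=17
  [15] .#### => .  t=4,i=9
  [14] .###. => .  t=0,i=3
  [13] .##.# => #  t=0,i=13
  [12] .##.. => #  t=1,i=17
  [11] .#.## => #  t=2,i=4
  [10] .#.#. => #  t=1,i=3
  [9] .#..# => .  t=0,i=7
  [8] .#... => #  t=0,i=16
  [7] ..### => #  t=0,i=2
  [6] ..##. => #  t=0,i=12
  [5] ..#.# => .  t=1,i=2
  [4] ..#.. => .  t=0,i=9
  [3] ...## => .  t=0,i=1
  [2] ...#. => #  t=2,i=2
  [1] ....# => .  t=0,i=0
  [0] ..... => .  t=1,i=7
  bits 01101000011010110011110111000100 = 1751858628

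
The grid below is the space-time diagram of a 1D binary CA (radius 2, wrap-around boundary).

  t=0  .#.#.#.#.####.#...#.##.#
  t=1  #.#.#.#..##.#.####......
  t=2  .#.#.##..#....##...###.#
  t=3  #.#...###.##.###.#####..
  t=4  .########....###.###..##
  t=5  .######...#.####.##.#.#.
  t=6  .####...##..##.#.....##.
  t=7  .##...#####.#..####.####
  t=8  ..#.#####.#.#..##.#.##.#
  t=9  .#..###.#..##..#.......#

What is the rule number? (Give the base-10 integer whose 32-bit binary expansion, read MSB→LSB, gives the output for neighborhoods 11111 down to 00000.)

2727859661

  nb #####: next=#  (t=3,i=19, bit31=1)
  nb ####.: next=.  (t=0,i=11, bit30=0)
  nb ###.#: next=#  (t=0,i=12, bit29=1)
  nb ###..: next=.  (t=1,i=17, bit28=0)
  nb ##.##: next=.  (t=3,i=9, bit27=0)
  nb ##.#.: next=.  (t=0,i=13, bit26=0)
  nb ##..#: next=#  (t=2,i=7, bit25=1)
  nb ##...: next=.  (t=1,i=18, bit24=0)
  nb #.###: next=#  (t=0,i=9, bit23=1)
  nb #.##.: next=.  (t=0,i=20, bit22=0)
  nb #.#.#: next=.  (t=0,i=1, bit21=0)
  nb #.#..: next=#  (t=0,i=14, bit20=1)
  nb #..##: next=.  (t=1,i=8, bit19=0)
  nb #..#.: next=#  (t=2,i=8, bit18=1)
  nb #...#: next=#  (t=0,i=16, bit17=1)
  nb #....: next=#  (t=1,i=19, bit16=1)
  nb .####: next=#  (t=0,i=10, bit15=1)
  nb .###.: next=#  (t=2,i=20, bit14=1)
  nb .##.#: next=.  (t=0,i=21, bit13=0)
  nb .##..: next=#  (t=2,i=6, bit12=1)
  nb .#.##: next=.  (t=0,i=8, bit11=0)
  nb .#.#.: next=#  (t=0,i=0, bit10=1)
  nb .#..#: next=.  (t=1,i=7, bit9=0)
  nb .#...: next=#  (t=0,i=15, bit8=1)
  nb ..###: next=#  (t=2,i=19, bit7=1)
  nb ..##.: next=#  (t=1,i=9, bit6=1)
  nb ..#.#: next=.  (t=0,i=18, bit5=0)
  nb ..#..: next=.  (t=2,i=9, bit4=0)
  nb ...##: next=#  (t=2,i=13, bit3=1)
  nb ...#.: next=#  (t=0,i=17, bit2=1)
  nb ....#: next=.  (t=1,i=22, bit1=0)
  nb .....: next=#  (t=1,i=20, bit0=1)
  bits 10100010100101111101010111001101 = 2727859661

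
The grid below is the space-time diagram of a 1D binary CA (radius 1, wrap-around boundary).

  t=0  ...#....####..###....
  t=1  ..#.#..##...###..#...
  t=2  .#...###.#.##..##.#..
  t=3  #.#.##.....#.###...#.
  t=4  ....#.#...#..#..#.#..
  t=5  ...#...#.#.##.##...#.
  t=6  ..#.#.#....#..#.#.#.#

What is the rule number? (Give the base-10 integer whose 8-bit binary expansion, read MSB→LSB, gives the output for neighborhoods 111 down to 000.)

  [7] ### => .  t=0,i=9
  [6] ##. => .  t=0,i=11
  [5] #.# => .  t=1,i=3
  [4] #.. => #  t=0,i=4
  [3] .## => #  t=0,i=8
  [2] .#. => .  t=0,i=3
  [1] ..# => #  t=0,i=2
  [0] ... => .  t=0,i=0
  bits 00011010 = 26

26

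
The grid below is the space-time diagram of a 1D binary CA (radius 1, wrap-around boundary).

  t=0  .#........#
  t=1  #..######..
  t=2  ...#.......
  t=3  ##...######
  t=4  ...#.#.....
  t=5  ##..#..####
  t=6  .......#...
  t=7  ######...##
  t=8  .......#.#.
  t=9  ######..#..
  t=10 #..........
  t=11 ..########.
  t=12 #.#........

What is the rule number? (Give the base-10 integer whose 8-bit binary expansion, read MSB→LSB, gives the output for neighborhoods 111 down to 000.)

41

  nb ###: next=.  (t=1,i=4, bit7=0)
  nb ##.: next=.  (t=1,i=8, bit6=0)
  nb #.#: next=#  (t=0,i=0, bit5=1)
  nb #..: next=.  (t=0,i=2, bit4=0)
  nb .##: next=#  (t=1,i=3, bit3=1)
  nb .#.: next=.  (t=0,i=1, bit2=0)
  nb ..#: next=.  (t=0,i=9, bit1=0)
  nb ...: next=#  (t=0,i=3, bit0=1)
  bits 00101001 = 41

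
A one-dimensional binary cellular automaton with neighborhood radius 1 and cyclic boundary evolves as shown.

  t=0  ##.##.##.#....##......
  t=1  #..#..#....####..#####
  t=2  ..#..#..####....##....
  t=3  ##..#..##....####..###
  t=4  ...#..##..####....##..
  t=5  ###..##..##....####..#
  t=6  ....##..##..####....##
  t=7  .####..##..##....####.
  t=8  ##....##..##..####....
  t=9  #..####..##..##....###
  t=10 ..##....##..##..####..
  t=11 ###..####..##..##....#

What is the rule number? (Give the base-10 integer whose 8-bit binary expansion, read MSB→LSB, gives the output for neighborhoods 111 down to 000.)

11

  [7] ### => .  t=1,i=12
  [6] ##. => .  t=0,i=1
  [5] #.# => .  t=0,i=2
  [4] #.. => .  t=0,i=10
  [3] .## => #  t=0,i=0
  [2] .#. => .  t=0,i=9
  [1] ..# => #  t=0,i=13
  [0] ... => #  t=0,i=11
  bits 00001011 = 11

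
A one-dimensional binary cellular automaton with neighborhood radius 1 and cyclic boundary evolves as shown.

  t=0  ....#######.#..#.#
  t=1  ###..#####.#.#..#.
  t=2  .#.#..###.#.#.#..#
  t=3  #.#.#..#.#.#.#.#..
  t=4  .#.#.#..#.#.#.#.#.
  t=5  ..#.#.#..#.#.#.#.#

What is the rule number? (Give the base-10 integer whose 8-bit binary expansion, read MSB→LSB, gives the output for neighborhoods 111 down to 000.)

  ###|#  b7=1 t=0,i=5
  ##.|.  b6=0 t=0,i=10
  #.#|#  b5=1 t=0,i=11
  #..|#  b4=1 t=0,i=0
  .##|.  b3=0 t=0,i=4
  .#.|.  b2=0 t=0,i=12
  ..#|.  b1=0 t=0,i=3
  ...|#  b0=1 t=0,i=1
  bits 10110001 = 177

177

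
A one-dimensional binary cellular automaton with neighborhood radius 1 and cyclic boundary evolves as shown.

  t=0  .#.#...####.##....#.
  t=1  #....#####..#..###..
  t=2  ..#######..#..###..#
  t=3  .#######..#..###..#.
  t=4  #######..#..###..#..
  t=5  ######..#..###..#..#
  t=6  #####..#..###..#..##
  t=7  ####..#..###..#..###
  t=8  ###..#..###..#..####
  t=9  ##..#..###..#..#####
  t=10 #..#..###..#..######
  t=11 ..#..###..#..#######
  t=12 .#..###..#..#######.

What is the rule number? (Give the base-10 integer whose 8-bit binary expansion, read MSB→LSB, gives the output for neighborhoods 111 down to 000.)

  ### -> #   bit 7 = 1  t=0,i=8
  ##. -> .   bit 6 = 0  t=0,i=10
  #.# -> .   bit 5 = 0  t=0,i=2
  #.. -> .   bit 4 = 0  t=0,i=4
  .## -> #   bit 3 = 1  t=0,i=7
  .#. -> .   bit 2 = 0  t=0,i=1
  ..# -> #   bit 1 = 1  t=0,i=0
  ... -> #   bit 0 = 1  t=0,i=5
  bits 10001011 = 139

139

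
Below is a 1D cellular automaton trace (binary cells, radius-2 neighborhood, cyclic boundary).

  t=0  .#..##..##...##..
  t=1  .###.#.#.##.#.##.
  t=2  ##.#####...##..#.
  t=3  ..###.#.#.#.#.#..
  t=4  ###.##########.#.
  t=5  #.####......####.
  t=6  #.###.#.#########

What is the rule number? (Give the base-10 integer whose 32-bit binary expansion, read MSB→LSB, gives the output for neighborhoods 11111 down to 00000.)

1840027547

  [31] ##### => .  t=2,i=5
  [30] ####. => #  t=2,i=6
  [29] ###.# => #  t=1,i=3
  [28] ###.. => .  t=2,i=7
  [27] ##.## => #  t=2,i=2
  [26] ##.#. => #  t=1,i=4
  [25] ##..# => .  t=0,i=6
  [24] ##... => #  t=0,i=10
  [23] #.### => #  t=2,i=3
  [22] #.##. => .  t=1,i=9
  [21] #.#.# => #  t=1,i=5
  [20] #.#.. => .  t=3,i=14
  [19] #..## => #  t=0,i=3
  [18] #..#. => #  t=2,i=14
  [17] #...# => .  t=0,i=11
  [16] #.... => .  t=3,i=16
  [15] .#### => #  t=2,i=4
  [14] .###. => .  t=1,i=2
  [13] .##.# => .  t=1,i=10
  [12] .##.. => #  t=0,i=5
  [11] .#.## => .  t=1,i=8
  [10] .#.#. => #  t=1,i=6
  [9] .#..# => #  t=0,i=2
  [8] .#... => #  t=3,i=15
  [7] ..### => #  t=1,i=1
  [6] ..##. => .  t=0,i=4
  [5] ..#.# => .  t=2,i=15
  [4] ..#.. => #  t=0,i=1
  [3] ...## => #  t=0,i=12
  [2] ...#. => .  t=0,i=0
  [1] ....# => #  t=3,i=0
  [0] ..... => #  t=5,i=8
  bits 01101101101011001001011110011011 = 1840027547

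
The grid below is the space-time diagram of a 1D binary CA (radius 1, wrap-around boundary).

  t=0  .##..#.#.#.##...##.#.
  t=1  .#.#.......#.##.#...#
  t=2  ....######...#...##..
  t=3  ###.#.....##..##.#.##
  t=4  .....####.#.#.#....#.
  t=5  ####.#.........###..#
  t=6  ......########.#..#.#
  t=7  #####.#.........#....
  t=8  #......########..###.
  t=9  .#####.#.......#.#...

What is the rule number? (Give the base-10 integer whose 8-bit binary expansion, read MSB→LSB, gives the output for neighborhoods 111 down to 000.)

25

  nb ###: next=.  (t=2,i=5, bit7=0)
  nb ##.: next=.  (t=0,i=2, bit6=0)
  nb #.#: next=.  (t=0,i=6, bit5=0)
  nb #..: next=#  (t=0,i=3, bit4=1)
  nb .##: next=#  (t=0,i=1, bit3=1)
  nb .#.: next=.  (t=0,i=5, bit2=0)
  nb ..#: next=.  (t=0,i=0, bit1=0)
  nb ...: next=#  (t=0,i=14, bit0=1)
  bits 00011001 = 25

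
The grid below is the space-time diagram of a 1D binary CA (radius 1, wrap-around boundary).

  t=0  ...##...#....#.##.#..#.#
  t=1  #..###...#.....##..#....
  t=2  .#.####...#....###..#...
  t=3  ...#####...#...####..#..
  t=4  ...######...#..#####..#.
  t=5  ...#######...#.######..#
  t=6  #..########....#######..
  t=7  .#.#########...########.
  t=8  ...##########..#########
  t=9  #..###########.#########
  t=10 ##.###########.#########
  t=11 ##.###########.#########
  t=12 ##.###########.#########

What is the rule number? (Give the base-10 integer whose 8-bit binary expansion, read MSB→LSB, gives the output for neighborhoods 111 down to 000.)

  [7] ### => #  t=1,i=4
  [6] ##. => #  t=0,i=4
  [5] #.# => .  t=0,i=14
  [4] #.. => #  t=0,i=0
  [3] .## => #  t=0,i=3
  [2] .#. => .  t=0,i=8
  [1] ..# => .  t=0,i=2
  [0] ... => .  t=0,i=1
  bits 11011000 = 216

216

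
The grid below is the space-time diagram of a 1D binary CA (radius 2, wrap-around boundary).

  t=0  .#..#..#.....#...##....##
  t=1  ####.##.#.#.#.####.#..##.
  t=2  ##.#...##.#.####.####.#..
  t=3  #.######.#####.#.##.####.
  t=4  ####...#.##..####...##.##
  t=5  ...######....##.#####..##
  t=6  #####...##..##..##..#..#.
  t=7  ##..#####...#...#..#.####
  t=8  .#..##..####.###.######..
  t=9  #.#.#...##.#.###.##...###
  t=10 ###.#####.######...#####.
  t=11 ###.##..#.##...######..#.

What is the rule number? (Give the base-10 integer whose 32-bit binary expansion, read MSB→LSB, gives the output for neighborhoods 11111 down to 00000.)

901172205

  #####|.  b31=0 t=3,i=4
  ####.|.  b30=0 t=1,i=2
  ###.#|#  b29=1 t=1,i=3
  ###..|#  b28=1 t=4,i=3
  ##.##|.  b27=0 t=1,i=4
  ##.#.|#  b26=1 t=0,i=0
  ##..#|.  b25=0 t=4,i=11
  ##...|#  b24=1 t=0,i=19
  #.###|#  b23=1 t=1,i=0
  #.##.|.  b22=0 t=1,i=5
  #.#.#|#  b21=1 t=1,i=8
  #.#..|#  b20=1 t=0,i=1
  #..##|.  b19=0 t=1,i=21
  #..#.|#  b18=1 t=0,i=3
  #...#|#  b17=1 t=0,i=15
  #....|.  b16=0 t=0,i=9
  .####|#  b15=1 t=1,i=1
  .###.|#  b14=1 t=8,i=14
  .##.#|.  b13=0 t=0,i=24
  .##..|.  b12=0 t=0,i=18
  .#.##|#  b11=1 t=1,i=13
  .#.#.|.  b10=0 t=1,i=9
  .#..#|#  b9=1 t=0,i=2
  .#...|#  b8=1 t=0,i=8
  ..###|#  b7=1 t=4,i=13
  ..##.|#  b6=1 t=0,i=17
  ..#.#|#  b5=1 t=4,i=7
  ..#..|.  b4=0 t=0,i=4
  ...##|#  b3=1 t=0,i=16
  ...#.|#  b2=1 t=0,i=12
  ....#|.  b1=0 t=0,i=11
  .....|#  b0=1 t=0,i=10
  bits 00110101101101101100101111101101 = 901172205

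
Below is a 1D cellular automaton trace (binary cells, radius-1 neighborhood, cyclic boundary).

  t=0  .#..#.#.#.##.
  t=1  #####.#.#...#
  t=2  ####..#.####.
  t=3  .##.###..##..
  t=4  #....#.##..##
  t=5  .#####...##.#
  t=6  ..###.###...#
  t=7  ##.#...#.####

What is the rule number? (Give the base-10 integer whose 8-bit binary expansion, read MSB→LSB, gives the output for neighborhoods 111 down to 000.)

  ###|#  b7=1 t=1,i=0
  ##.|.  b6=0 t=0,i=11
  #.#|.  b5=0 t=0,i=5
  #..|#  b4=1 t=0,i=2
  .##|.  b3=0 t=0,i=10
  .#.|#  b2=1 t=0,i=1
  ..#|#  b1=1 t=0,i=0
  ...|#  b0=1 t=1,i=10
  bits 10010111 = 151

151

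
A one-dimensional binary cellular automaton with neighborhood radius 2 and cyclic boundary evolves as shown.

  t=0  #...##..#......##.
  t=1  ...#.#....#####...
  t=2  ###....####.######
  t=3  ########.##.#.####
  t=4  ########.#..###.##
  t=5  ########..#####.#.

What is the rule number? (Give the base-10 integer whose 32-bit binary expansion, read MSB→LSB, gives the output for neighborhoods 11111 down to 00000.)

4058602127

  nb #####: next=#  (t=1,i=12, bit31=1)
  nb ####.: next=#  (t=1,i=13, bit30=1)
  nb ###.#: next=#  (t=2,i=10, bit29=1)
  nb ###..: next=#  (t=1,i=14, bit28=1)
  nb ##.##: next=.  (t=2,i=11, bit27=0)
  nb ##.#.: next=.  (t=0,i=17, bit26=0)
  nb ##..#: next=.  (t=0,i=6, bit25=0)
  nb ##...: next=#  (t=1,i=15, bit24=1)
  nb #.###: next=#  (t=2,i=12, bit23=1)
  nb #.##.: next=#  (t=3,i=9, bit22=1)
  nb #.#.#: next=#  (t=3,i=12, bit21=1)
  nb #.#..: next=.  (t=0,i=0, bit20=0)
  nb #..##: next=#  (t=4,i=11, bit19=1)
  nb #..#.: next=.  (t=0,i=7, bit18=0)
  nb #...#: next=.  (t=0,i=2, bit17=0)
  nb #....: next=#  (t=0,i=10, bit16=1)
  nb .####: next=.  (t=1,i=11, bit15=0)
  nb .###.: next=#  (t=4,i=13, bit14=1)
  nb .##.#: next=.  (t=0,i=16, bit13=0)
  nb .##..: next=#  (t=0,i=5, bit12=1)
  nb .#.##: next=#  (t=3,i=13, bit11=1)
  nb .#.#.: next=.  (t=1,i=4, bit10=0)
  nb .#..#: next=#  (t=4,i=10, bit9=1)
  nb .#...: next=.  (t=0,i=1, bit8=0)
  nb ..###: next=#  (t=1,i=10, bit7=1)
  nb ..##.: next=.  (t=0,i=4, bit6=0)
  nb ..#.#: next=.  (t=1,i=3, bit5=0)
  nb ..#..: next=.  (t=0,i=8, bit4=0)
  nb ...##: next=#  (t=0,i=3, bit3=1)
  nb ...#.: next=#  (t=1,i=2, bit2=1)
  nb ....#: next=#  (t=0,i=13, bit1=1)
  nb .....: next=#  (t=0,i=11, bit0=1)
  bits 11110001111010010101101010001111 = 4058602127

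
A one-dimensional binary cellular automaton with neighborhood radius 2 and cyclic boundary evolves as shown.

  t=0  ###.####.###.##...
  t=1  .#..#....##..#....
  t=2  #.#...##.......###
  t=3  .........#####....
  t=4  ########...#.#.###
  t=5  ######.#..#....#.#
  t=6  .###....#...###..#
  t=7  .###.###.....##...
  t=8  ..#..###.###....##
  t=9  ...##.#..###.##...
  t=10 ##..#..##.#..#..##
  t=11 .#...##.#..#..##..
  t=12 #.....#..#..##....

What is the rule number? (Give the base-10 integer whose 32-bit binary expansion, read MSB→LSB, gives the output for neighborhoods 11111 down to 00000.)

2429116935

  ##### -> #   bit 31 = 1  t=3,i=11
  ####. -> .   bit 30 = 0  t=0,i=6
  ###.# -> .   bit 29 = 0  t=0,i=2
  ###.. -> #   bit 28 = 1  t=3,i=13
  ##.## -> .   bit 27 = 0  t=0,i=3
  ##.#. -> .   bit 26 = 0  t=2,i=1
  ##..# -> .   bit 25 = 0  t=1,i=11
  ##... -> .   bit 24 = 0  t=0,i=15
  #.### -> #   bit 23 = 1  t=0,i=4
  #.##. -> #   bit 22 = 1  t=0,i=13
  #.#.# -> .   bit 21 = 0  t=4,i=13
  #.#.. -> .   bit 20 = 0  t=2,i=2
  #..## -> #   bit 19 = 1  t=8,i=4
  #..#. -> .   bit 18 = 0  t=1,i=3
  #...# -> .   bit 17 = 0  t=0,i=16
  #.... -> #   bit 16 = 1  t=1,i=6
  .#### -> .   bit 15 = 0  t=0,i=5
  .###. -> #   bit 14 = 1  t=0,i=1
  .##.# -> #   bit 13 = 1  t=9,i=4
  .##.. -> .   bit 12 = 0  t=0,i=14
  .#.## -> .   bit 11 = 0  t=4,i=14
  .#.#. -> .   bit 10 = 0  t=4,i=12
  .#..# -> #   bit 9 = 1  t=1,i=2
  .#... -> .   bit 8 = 0  t=1,i=5
  ..### -> .   bit 7 = 0  t=0,i=0
  ..##. -> .   bit 6 = 0  t=1,i=9
  ..#.# -> .   bit 5 = 0  t=4,i=11
  ..#.. -> .   bit 4 = 0  t=1,i=1
  ...## -> .   bit 3 = 0  t=0,i=17
  ...#. -> #   bit 2 = 1  t=1,i=0
  ....# -> #   bit 1 = 1  t=1,i=7
  ..... -> #   bit 0 = 1  t=1,i=16
  bits 10010000110010010110001000000111 = 2429116935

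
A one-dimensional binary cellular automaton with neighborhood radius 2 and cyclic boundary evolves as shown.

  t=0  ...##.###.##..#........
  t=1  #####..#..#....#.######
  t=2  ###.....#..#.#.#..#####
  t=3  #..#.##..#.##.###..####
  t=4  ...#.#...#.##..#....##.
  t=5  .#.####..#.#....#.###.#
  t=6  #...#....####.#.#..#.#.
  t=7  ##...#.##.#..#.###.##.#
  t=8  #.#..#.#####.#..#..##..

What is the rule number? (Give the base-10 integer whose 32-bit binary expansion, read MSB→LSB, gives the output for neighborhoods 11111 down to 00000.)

  #####|#  b31=1 t=1,i=0
  ####.|.  b30=0 t=1,i=3
  ###.#|.  b29=0 t=0,i=8
  ###..|.  b28=0 t=1,i=4
  ##.##|.  b27=0 t=0,i=5
  ##.#.|#  b26=1 t=5,i=21
  ##..#|.  b25=0 t=0,i=12
  ##...|#  b24=1 t=2,i=3
  #.###|.  b23=0 t=0,i=6
  #.##.|#  b22=1 t=0,i=10
  #.#.#|.  b21=0 t=2,i=13
  #.#..|#  b20=1 t=2,i=15
  #..##|.  b19=0 t=2,i=17
  #..#.|.  b18=0 t=0,i=13
  #...#|.  b17=0 t=4,i=7
  #....|.  b16=0 t=0,i=16
  .####|#  b15=1 t=1,i=18
  .###.|#  b14=1 t=0,i=7
  .##.#|#  b13=1 t=0,i=4
  .##..|.  b12=0 t=0,i=11
  .#.##|.  b11=0 t=1,i=16
  .#.#.|#  b10=1 t=2,i=12
  .#..#|#  b9=1 t=1,i=8
  .#...|#  b8=1 t=0,i=15
  ..###|.  b7=0 t=2,i=18
  ..##.|#  b6=1 t=0,i=3
  ..#.#|#  b5=1 t=1,i=15
  ..#..|.  b4=0 t=0,i=14
  ...##|#  b3=1 t=0,i=2
  ...#.|.  b2=0 t=1,i=14
  ....#|#  b1=1 t=0,i=1
  .....|#  b0=1 t=0,i=0
  bits 10000101010100001110011101101011 = 2236671851

2236671851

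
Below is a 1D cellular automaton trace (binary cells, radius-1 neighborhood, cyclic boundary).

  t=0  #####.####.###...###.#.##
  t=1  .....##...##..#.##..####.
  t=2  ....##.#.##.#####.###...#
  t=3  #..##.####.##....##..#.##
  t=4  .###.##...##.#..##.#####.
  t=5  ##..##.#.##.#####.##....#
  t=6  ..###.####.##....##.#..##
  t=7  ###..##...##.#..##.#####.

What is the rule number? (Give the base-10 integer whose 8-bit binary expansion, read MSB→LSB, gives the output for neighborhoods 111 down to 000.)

62

  [7] ### => .  t=0,i=0
  [6] ##. => .  t=0,i=4
  [5] #.# => #  t=0,i=5
  [4] #.. => #  t=0,i=14
  [3] .## => #  t=0,i=6
  [2] .#. => #  t=0,i=21
  [1] ..# => #  t=0,i=16
  [0] ... => .  t=0,i=15
  bits 00111110 = 62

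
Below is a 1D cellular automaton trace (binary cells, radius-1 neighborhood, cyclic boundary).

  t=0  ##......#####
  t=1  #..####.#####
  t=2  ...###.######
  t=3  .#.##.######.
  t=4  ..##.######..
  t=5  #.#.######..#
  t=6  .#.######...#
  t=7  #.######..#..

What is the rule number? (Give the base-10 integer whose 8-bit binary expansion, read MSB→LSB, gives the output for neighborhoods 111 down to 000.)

  ### -> #   bit 7 = 1  t=0,i=0
  ##. -> .   bit 6 = 0  t=0,i=1
  #.# -> #   bit 5 = 1  t=1,i=7
  #.. -> .   bit 4 = 0  t=0,i=2
  .## -> #   bit 3 = 1  t=0,i=8
  .#. -> .   bit 2 = 0  t=3,i=1
  ..# -> .   bit 1 = 0  t=0,i=7
  ... -> #   bit 0 = 1  t=0,i=3
  bits 10101001 = 169

169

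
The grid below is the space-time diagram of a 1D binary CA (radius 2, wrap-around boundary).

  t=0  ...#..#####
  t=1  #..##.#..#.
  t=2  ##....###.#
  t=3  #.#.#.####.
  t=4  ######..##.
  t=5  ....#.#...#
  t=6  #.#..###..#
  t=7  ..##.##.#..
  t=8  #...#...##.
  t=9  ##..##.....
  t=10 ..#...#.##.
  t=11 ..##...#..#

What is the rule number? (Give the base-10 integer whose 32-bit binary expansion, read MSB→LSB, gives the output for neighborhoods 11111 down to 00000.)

1798590355

  ##### -> .   bit 31 = 0  t=0,i=8
  ####. -> #   bit 30 = 1  t=0,i=9
  ###.# -> #   bit 29 = 1  t=2,i=8
  ###.. -> .   bit 28 = 0  t=0,i=10
  ##.## -> #   bit 27 = 1  t=2,i=9
  ##.#. -> .   bit 26 = 0  t=1,i=5
  ##..# -> #   bit 25 = 1  t=4,i=6
  ##... -> #   bit 24 = 1  t=0,i=0
  #.### -> .   bit 23 = 0  t=2,i=10
  #.##. -> .   bit 22 = 0  t=7,i=5
  #.#.# -> #   bit 21 = 1  t=3,i=0
  #.#.. -> #   bit 20 = 1  t=1,i=0
  #..## -> .   bit 19 = 0  t=0,i=5
  #..#. -> #   bit 18 = 1  t=1,i=8
  #...# -> .   bit 17 = 0  t=0,i=1
  #.... -> .   bit 16 = 0  t=2,i=3
  .#### -> .   bit 15 = 0  t=0,i=7
  .###. -> #   bit 14 = 1  t=2,i=0
  .##.# -> .   bit 13 = 0  t=1,i=4
  .##.. -> .   bit 12 = 0  t=9,i=1
  .#.## -> #   bit 11 = 1  t=3,i=5
  .#.#. -> #   bit 10 = 1  t=1,i=10
  .#..# -> #   bit 9 = 1  t=0,i=4
  .#... -> #   bit 8 = 1  t=5,i=0
  ..### -> #   bit 7 = 1  t=0,i=6
  ..##. -> .   bit 6 = 0  t=1,i=3
  ..#.# -> .   bit 5 = 0  t=1,i=9
  ..#.. -> #   bit 4 = 1  t=0,i=3
  ...## -> .   bit 3 = 0  t=2,i=5
  ...#. -> .   bit 2 = 0  t=0,i=2
  ....# -> #   bit 1 = 1  t=2,i=4
  ..... -> #   bit 0 = 1  t=9,i=8
  bits 01101011001101000100111110010011 = 1798590355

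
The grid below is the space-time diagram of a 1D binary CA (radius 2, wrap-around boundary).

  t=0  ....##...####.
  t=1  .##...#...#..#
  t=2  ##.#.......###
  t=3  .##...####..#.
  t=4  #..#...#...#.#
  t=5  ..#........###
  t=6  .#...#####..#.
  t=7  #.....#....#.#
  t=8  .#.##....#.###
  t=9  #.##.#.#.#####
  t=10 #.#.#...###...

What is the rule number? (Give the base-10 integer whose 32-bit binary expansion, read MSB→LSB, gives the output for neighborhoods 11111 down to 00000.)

  [31] ##### => .  t=2,i=13
  [30] ####. => .  t=0,i=11
  [29] ###.# => #  t=2,i=1
  [28] ###.. => .  t=0,i=12
  [27] ##.## => .  t=9,i=1
  [26] ##.#. => #  t=2,i=2
  [25] ##..# => .  t=3,i=10
  [24] ##... => #  t=0,i=6
  [23] #.### => #  t=8,i=11
  [22] #.##. => #  t=1,i=1
  [21] #.#.# => .  t=8,i=1
  [20] #.#.. => .  t=2,i=3
  [19] #..## => #  t=3,i=0
  [18] #..#. => #  t=1,i=12
  [17] #...# => .  t=0,i=7
  [16] #.... => .  t=0,i=0
  [15] .#### => #  t=0,i=10
  [14] .###. => #  t=5,i=12
  [13] .##.# => .  t=9,i=3
  [12] .##.. => .  t=0,i=5
  [11] .#.## => #  t=1,i=0
  [10] .#.#. => .  t=9,i=6
  [9] .#..# => #  t=1,i=11
  [8] .#... => .  t=1,i=7
  [7] ..### => .  t=0,i=9
  [6] ..##. => .  t=0,i=4
  [5] ..#.# => #  t=1,i=13
  [4] ..#.. => .  t=1,i=6
  [3] ...## => .  t=0,i=3
  [2] ...#. => .  t=1,i=5
  [1] ....# => #  t=0,i=2
  [0] ..... => #  t=0,i=1
  bits 00100101110011001100101000100011 = 634178083

634178083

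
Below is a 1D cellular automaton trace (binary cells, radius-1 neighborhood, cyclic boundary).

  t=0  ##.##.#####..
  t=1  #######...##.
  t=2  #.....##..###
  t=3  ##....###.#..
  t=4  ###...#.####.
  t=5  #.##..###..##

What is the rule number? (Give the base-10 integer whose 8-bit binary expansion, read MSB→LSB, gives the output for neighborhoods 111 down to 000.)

  ### -> .   bit 7 = 0  t=0,i=7
  ##. -> #   bit 6 = 1  t=0,i=1
  #.# -> #   bit 5 = 1  t=0,i=2
  #.. -> #   bit 4 = 1  t=0,i=11
  .## -> #   bit 3 = 1  t=0,i=0
  .#. -> #   bit 2 = 1  t=3,i=10
  ..# -> .   bit 1 = 0  t=0,i=12
  ... -> .   bit 0 = 0  t=1,i=8
  bits 01111100 = 124

124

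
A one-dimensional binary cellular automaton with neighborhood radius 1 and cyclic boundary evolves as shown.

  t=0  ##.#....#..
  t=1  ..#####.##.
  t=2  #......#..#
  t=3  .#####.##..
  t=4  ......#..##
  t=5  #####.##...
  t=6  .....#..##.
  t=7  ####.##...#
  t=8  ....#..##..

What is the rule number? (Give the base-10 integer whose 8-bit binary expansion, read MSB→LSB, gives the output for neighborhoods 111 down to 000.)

  ### -> .   bit 7 = 0  t=1,i=3
  ##. -> .   bit 6 = 0  t=0,i=1
  #.# -> #   bit 5 = 1  t=0,i=2
  #.. -> #   bit 4 = 1  t=0,i=4
  .## -> .   bit 3 = 0  t=0,i=0
  .#. -> #   bit 2 = 1  t=0,i=3
  ..# -> .   bit 1 = 0  t=0,i=7
  ... -> #   bit 0 = 1  t=0,i=5
  bits 00110101 = 53

53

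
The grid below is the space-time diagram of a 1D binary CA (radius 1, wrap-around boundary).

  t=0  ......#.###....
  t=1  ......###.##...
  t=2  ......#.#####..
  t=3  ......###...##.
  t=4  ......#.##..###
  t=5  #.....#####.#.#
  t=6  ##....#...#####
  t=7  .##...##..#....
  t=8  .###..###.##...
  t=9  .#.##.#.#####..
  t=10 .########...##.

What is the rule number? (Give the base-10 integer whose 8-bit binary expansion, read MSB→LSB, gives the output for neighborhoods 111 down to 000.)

  nb ###: next=.  (t=0,i=9, bit7=0)
  nb ##.: next=#  (t=0,i=10, bit6=1)
  nb #.#: next=#  (t=0,i=7, bit5=1)
  nb #..: next=#  (t=0,i=11, bit4=1)
  nb .##: next=#  (t=0,i=8, bit3=1)
  nb .#.: next=#  (t=0,i=6, bit2=1)
  nb ..#: next=.  (t=0,i=5, bit1=0)
  nb ...: next=.  (t=0,i=0, bit0=0)
  bits 01111100 = 124

124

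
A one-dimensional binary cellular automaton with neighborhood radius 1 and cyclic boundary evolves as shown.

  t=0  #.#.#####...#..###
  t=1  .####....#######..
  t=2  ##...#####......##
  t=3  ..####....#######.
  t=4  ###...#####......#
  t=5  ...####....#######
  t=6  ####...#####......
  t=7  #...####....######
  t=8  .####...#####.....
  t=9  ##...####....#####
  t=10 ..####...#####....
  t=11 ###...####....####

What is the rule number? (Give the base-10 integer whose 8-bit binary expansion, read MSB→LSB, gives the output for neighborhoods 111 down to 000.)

  ### -> .   bit 7 = 0  t=0,i=5
  ##. -> .   bit 6 = 0  t=0,i=0
  #.# -> #   bit 5 = 1  t=0,i=1
  #.. -> #   bit 4 = 1  t=0,i=9
  .## -> #   bit 3 = 1  t=0,i=4
  .#. -> #   bit 2 = 1  t=0,i=2
  ..# -> #   bit 1 = 1  t=0,i=11
  ... -> #   bit 0 = 1  t=0,i=10
  bits 00111111 = 63

63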